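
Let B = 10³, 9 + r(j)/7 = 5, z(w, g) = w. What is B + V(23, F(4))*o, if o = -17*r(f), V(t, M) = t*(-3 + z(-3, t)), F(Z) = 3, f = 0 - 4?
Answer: -64688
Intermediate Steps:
f = -4
r(j) = -28 (r(j) = -63 + 7*5 = -63 + 35 = -28)
V(t, M) = -6*t (V(t, M) = t*(-3 - 3) = t*(-6) = -6*t)
B = 1000
o = 476 (o = -17*(-28) = 476)
B + V(23, F(4))*o = 1000 - 6*23*476 = 1000 - 138*476 = 1000 - 65688 = -64688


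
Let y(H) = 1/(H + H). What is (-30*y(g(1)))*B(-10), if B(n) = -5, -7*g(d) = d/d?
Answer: -525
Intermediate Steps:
g(d) = -1/7 (g(d) = -d/(7*d) = -1/7*1 = -1/7)
y(H) = 1/(2*H)
(-30*y(g(1)))*B(-10) = -15/(-1/7)*(-5) = -15*(-7)*(-5) = -30*(-7/2)*(-5) = 105*(-5) = -525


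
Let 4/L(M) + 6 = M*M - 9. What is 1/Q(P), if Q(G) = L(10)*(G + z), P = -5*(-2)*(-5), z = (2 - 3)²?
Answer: -85/196 ≈ -0.43367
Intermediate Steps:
z = 1 (z = (-1)² = 1)
L(M) = 4/(-15 + M²) (L(M) = 4/(-6 + (M*M - 9)) = 4/(-6 + (M² - 9)) = 4/(-6 + (-9 + M²)) = 4/(-15 + M²))
P = -50 (P = 10*(-5) = -50)
Q(G) = 4/85 + 4*G/85 (Q(G) = (4/(-15 + 10²))*(G + 1) = (4/(-15 + 100))*(1 + G) = (4/85)*(1 + G) = (4*(1/85))*(1 + G) = 4*(1 + G)/85 = 4/85 + 4*G/85)
1/Q(P) = 1/(4/85 + (4/85)*(-50)) = 1/(4/85 - 40/17) = 1/(-196/85) = -85/196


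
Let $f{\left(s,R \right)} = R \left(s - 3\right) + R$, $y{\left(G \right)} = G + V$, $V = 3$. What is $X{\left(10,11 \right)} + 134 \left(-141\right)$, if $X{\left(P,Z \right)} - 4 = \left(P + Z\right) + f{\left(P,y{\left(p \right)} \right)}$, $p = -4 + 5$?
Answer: $-18837$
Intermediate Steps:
$p = 1$
$y{\left(G \right)} = 3 + G$ ($y{\left(G \right)} = G + 3 = 3 + G$)
$f{\left(s,R \right)} = R + R \left(-3 + s\right)$ ($f{\left(s,R \right)} = R \left(-3 + s\right) + R = R + R \left(-3 + s\right)$)
$X{\left(P,Z \right)} = -4 + Z + 5 P$ ($X{\left(P,Z \right)} = 4 + \left(\left(P + Z\right) + \left(3 + 1\right) \left(-2 + P\right)\right) = 4 + \left(\left(P + Z\right) + 4 \left(-2 + P\right)\right) = 4 + \left(\left(P + Z\right) + \left(-8 + 4 P\right)\right) = 4 + \left(-8 + Z + 5 P\right) = -4 + Z + 5 P$)
$X{\left(10,11 \right)} + 134 \left(-141\right) = \left(-4 + 11 + 5 \cdot 10\right) + 134 \left(-141\right) = \left(-4 + 11 + 50\right) - 18894 = 57 - 18894 = -18837$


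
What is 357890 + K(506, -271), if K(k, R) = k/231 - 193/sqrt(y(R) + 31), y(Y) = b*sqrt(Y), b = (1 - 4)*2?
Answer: 7515736/21 - 193/sqrt(31 - 6*I*sqrt(271)) ≈ 3.5788e+5 - 11.226*I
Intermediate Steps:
b = -6 (b = -3*2 = -6)
y(Y) = -6*sqrt(Y)
K(k, R) = -193/sqrt(31 - 6*sqrt(R)) + k/231 (K(k, R) = k/231 - 193/sqrt(-6*sqrt(R) + 31) = k*(1/231) - 193/sqrt(31 - 6*sqrt(R)) = k/231 - 193/sqrt(31 - 6*sqrt(R)) = -193/sqrt(31 - 6*sqrt(R)) + k/231)
357890 + K(506, -271) = 357890 + (-193/sqrt(31 - 6*I*sqrt(271)) + (1/231)*506) = 357890 + (-193/sqrt(31 - 6*I*sqrt(271)) + 46/21) = 357890 + (46/21 - 193/sqrt(31 - 6*I*sqrt(271))) = 7515736/21 - 193/sqrt(31 - 6*I*sqrt(271))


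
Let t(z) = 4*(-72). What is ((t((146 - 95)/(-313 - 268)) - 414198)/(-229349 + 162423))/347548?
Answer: 207243/11629998724 ≈ 1.7820e-5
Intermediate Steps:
t(z) = -288
((t((146 - 95)/(-313 - 268)) - 414198)/(-229349 + 162423))/347548 = ((-288 - 414198)/(-229349 + 162423))/347548 = -414486/(-66926)*(1/347548) = -414486*(-1/66926)*(1/347548) = (207243/33463)*(1/347548) = 207243/11629998724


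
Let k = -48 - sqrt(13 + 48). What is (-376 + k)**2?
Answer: (424 + sqrt(61))**2 ≈ 1.8646e+5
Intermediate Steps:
k = -48 - sqrt(61) ≈ -55.810
(-376 + k)**2 = (-376 + (-48 - sqrt(61)))**2 = (-424 - sqrt(61))**2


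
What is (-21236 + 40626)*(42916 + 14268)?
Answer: 1108797760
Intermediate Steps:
(-21236 + 40626)*(42916 + 14268) = 19390*57184 = 1108797760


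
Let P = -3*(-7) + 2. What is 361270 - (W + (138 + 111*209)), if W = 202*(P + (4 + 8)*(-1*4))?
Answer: 342983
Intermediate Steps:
P = 23 (P = 21 + 2 = 23)
W = -5050 (W = 202*(23 + (4 + 8)*(-1*4)) = 202*(23 + 12*(-4)) = 202*(23 - 48) = 202*(-25) = -5050)
361270 - (W + (138 + 111*209)) = 361270 - (-5050 + (138 + 111*209)) = 361270 - (-5050 + (138 + 23199)) = 361270 - (-5050 + 23337) = 361270 - 1*18287 = 361270 - 18287 = 342983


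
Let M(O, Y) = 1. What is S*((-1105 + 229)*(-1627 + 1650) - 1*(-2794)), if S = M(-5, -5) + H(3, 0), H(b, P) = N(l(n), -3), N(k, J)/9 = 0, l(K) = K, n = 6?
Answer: -17354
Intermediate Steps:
N(k, J) = 0 (N(k, J) = 9*0 = 0)
H(b, P) = 0
S = 1 (S = 1 + 0 = 1)
S*((-1105 + 229)*(-1627 + 1650) - 1*(-2794)) = 1*((-1105 + 229)*(-1627 + 1650) - 1*(-2794)) = 1*(-876*23 + 2794) = 1*(-20148 + 2794) = 1*(-17354) = -17354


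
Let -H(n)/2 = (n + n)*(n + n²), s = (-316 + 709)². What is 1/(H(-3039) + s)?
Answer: 1/112230205641 ≈ 8.9103e-12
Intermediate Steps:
s = 154449 (s = 393² = 154449)
H(n) = -4*n*(n + n²) (H(n) = -2*(n + n)*(n + n²) = -2*2*n*(n + n²) = -4*n*(n + n²))
1/(H(-3039) + s) = 1/(4*(-3039)²*(-1 - 1*(-3039)) + 154449) = 1/(4*9235521*(-1 + 3039) + 154449) = 1/(4*9235521*3038 + 154449) = 1/(112230051192 + 154449) = 1/112230205641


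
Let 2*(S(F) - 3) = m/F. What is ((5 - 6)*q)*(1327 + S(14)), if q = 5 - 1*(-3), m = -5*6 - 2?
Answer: -74416/7 ≈ -10631.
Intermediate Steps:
m = -32 (m = -30 - 2 = -32)
q = 8 (q = 5 + 3 = 8)
S(F) = 3 - 16/F (S(F) = 3 + (-32/F)/2 = 3 - 16/F)
((5 - 6)*q)*(1327 + S(14)) = ((5 - 6)*8)*(1327 + (3 - 16/14)) = (-1*8)*(1327 + (3 - 16*1/14)) = -8*(1327 + (3 - 8/7)) = -8*(1327 + 13/7) = -8*9302/7 = -74416/7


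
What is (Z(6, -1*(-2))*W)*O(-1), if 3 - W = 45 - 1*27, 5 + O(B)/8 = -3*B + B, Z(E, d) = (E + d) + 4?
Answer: 4320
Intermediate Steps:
Z(E, d) = 4 + E + d
O(B) = -40 - 16*B (O(B) = -40 + 8*(-3*B + B) = -40 + 8*(-2*B) = -40 - 16*B)
W = -15 (W = 3 - (45 - 1*27) = 3 - (45 - 27) = 3 - 1*18 = 3 - 18 = -15)
(Z(6, -1*(-2))*W)*O(-1) = ((4 + 6 - 1*(-2))*(-15))*(-40 - 16*(-1)) = ((4 + 6 + 2)*(-15))*(-40 + 16) = (12*(-15))*(-24) = -180*(-24) = 4320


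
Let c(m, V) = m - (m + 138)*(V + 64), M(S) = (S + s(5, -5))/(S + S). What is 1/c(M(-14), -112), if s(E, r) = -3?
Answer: 4/26615 ≈ 0.00015029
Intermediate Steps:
M(S) = (-3 + S)/(2*S) (M(S) = (S - 3)/(S + S) = (-3 + S)/((2*S)) = (-3 + S)*(1/(2*S)) = (-3 + S)/(2*S))
c(m, V) = m - (64 + V)*(138 + m) (c(m, V) = m - (138 + m)*(64 + V) = m - (64 + V)*(138 + m))
1/c(M(-14), -112) = 1/(-8832 - 138*(-112) - 63*(-3 - 14)/(2*(-14)) - 1*(-112)*(½)*(-3 - 14)/(-14)) = 1/(-8832 + 15456 - 63*(-1)*(-17)/(2*14) - 1*(-112)*(½)*(-1/14)*(-17)) = 1/(-8832 + 15456 - 63*17/28 - 1*(-112)*17/28) = 1/(-8832 + 15456 - 153/4 + 68) = 1/(26615/4) = 4/26615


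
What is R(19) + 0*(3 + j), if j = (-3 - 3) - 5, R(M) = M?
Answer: 19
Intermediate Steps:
j = -11 (j = -6 - 5 = -11)
R(19) + 0*(3 + j) = 19 + 0*(3 - 11) = 19 + 0*(-8) = 19 + 0 = 19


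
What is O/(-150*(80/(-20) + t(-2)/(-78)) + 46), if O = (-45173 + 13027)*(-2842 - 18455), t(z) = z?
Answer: 4449986853/4174 ≈ 1.0661e+6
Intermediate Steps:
O = 684613362 (O = -32146*(-21297) = 684613362)
O/(-150*(80/(-20) + t(-2)/(-78)) + 46) = 684613362/(-150*(80/(-20) - 2/(-78)) + 46) = 684613362/(-150*(80*(-1/20) - 2*(-1/78)) + 46) = 684613362/(-150*(-4 + 1/39) + 46) = 684613362/(-150*(-155/39) + 46) = 684613362/(7750/13 + 46) = 684613362/(8348/13) = 684613362*(13/8348) = 4449986853/4174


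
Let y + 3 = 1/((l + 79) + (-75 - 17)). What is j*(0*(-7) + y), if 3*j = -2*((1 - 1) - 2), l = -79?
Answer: -277/69 ≈ -4.0145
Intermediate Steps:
j = 4/3 (j = (-2*((1 - 1) - 2))/3 = (-2*(0 - 2))/3 = (-2*(-2))/3 = (⅓)*4 = 4/3 ≈ 1.3333)
y = -277/92 (y = -3 + 1/((-79 + 79) + (-75 - 17)) = -3 + 1/(0 - 92) = -3 + 1/(-92) = -3 - 1/92 = -277/92 ≈ -3.0109)
j*(0*(-7) + y) = 4*(0*(-7) - 277/92)/3 = 4*(0 - 277/92)/3 = (4/3)*(-277/92) = -277/69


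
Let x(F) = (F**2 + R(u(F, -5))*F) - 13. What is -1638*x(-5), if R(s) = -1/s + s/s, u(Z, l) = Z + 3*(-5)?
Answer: -22113/2 ≈ -11057.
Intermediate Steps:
u(Z, l) = -15 + Z (u(Z, l) = Z - 15 = -15 + Z)
R(s) = 1 - 1/s (R(s) = -1/s + 1 = 1 - 1/s)
x(F) = -13 + F**2 + F*(-16 + F)/(-15 + F) (x(F) = (F**2 + ((-1 + (-15 + F))/(-15 + F))*F) - 13 = (F**2 + ((-16 + F)/(-15 + F))*F) - 13 = (F**2 + F*(-16 + F)/(-15 + F)) - 13 = -13 + F**2 + F*(-16 + F)/(-15 + F))
-1638*x(-5) = -1638*(-5*(-16 - 5) + (-15 - 5)*(-13 + (-5)**2))/(-15 - 5) = -1638*(-5*(-21) - 20*(-13 + 25))/(-20) = -(-819)*(105 - 20*12)/10 = -(-819)*(105 - 240)/10 = -(-819)*(-135)/10 = -1638*27/4 = -22113/2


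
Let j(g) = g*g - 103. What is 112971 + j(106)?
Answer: 124104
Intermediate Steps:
j(g) = -103 + g² (j(g) = g² - 103 = -103 + g²)
112971 + j(106) = 112971 + (-103 + 106²) = 112971 + (-103 + 11236) = 112971 + 11133 = 124104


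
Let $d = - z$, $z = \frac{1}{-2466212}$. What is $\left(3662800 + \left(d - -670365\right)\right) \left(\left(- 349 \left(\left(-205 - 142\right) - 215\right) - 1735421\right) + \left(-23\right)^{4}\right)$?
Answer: $- \frac{6729515683735676301}{1233106} \approx -5.4574 \cdot 10^{12}$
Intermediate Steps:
$z = - \frac{1}{2466212} \approx -4.0548 \cdot 10^{-7}$
$d = \frac{1}{2466212}$ ($d = \left(-1\right) \left(- \frac{1}{2466212}\right) = \frac{1}{2466212} \approx 4.0548 \cdot 10^{-7}$)
$\left(3662800 + \left(d - -670365\right)\right) \left(\left(- 349 \left(\left(-205 - 142\right) - 215\right) - 1735421\right) + \left(-23\right)^{4}\right) = \left(3662800 + \left(\frac{1}{2466212} - -670365\right)\right) \left(\left(- 349 \left(\left(-205 - 142\right) - 215\right) - 1735421\right) + \left(-23\right)^{4}\right) = \left(3662800 + \left(\frac{1}{2466212} + 670365\right)\right) \left(\left(- 349 \left(-347 - 215\right) - 1735421\right) + 279841\right) = \left(3662800 + \frac{1653262207381}{2466212}\right) \left(\left(\left(-349\right) \left(-562\right) - 1735421\right) + 279841\right) = \frac{10686503520981 \left(\left(196138 - 1735421\right) + 279841\right)}{2466212} = \frac{10686503520981 \left(-1539283 + 279841\right)}{2466212} = \frac{10686503520981}{2466212} \left(-1259442\right) = - \frac{6729515683735676301}{1233106}$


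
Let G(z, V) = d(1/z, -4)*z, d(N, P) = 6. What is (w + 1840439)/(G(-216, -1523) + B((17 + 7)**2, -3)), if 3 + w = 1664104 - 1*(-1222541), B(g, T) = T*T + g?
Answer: -4727081/711 ≈ -6648.5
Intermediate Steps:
B(g, T) = g + T**2 (B(g, T) = T**2 + g = g + T**2)
G(z, V) = 6*z
w = 2886642 (w = -3 + (1664104 - 1*(-1222541)) = -3 + (1664104 + 1222541) = -3 + 2886645 = 2886642)
(w + 1840439)/(G(-216, -1523) + B((17 + 7)**2, -3)) = (2886642 + 1840439)/(6*(-216) + ((17 + 7)**2 + (-3)**2)) = 4727081/(-1296 + (24**2 + 9)) = 4727081/(-1296 + (576 + 9)) = 4727081/(-1296 + 585) = 4727081/(-711) = 4727081*(-1/711) = -4727081/711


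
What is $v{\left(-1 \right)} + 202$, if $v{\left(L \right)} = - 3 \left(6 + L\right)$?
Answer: $187$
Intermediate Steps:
$v{\left(L \right)} = -18 - 3 L$
$v{\left(-1 \right)} + 202 = \left(-18 - -3\right) + 202 = \left(-18 + 3\right) + 202 = -15 + 202 = 187$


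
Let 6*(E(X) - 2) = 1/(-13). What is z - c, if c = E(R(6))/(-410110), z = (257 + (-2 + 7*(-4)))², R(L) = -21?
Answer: 329667907795/6397716 ≈ 51529.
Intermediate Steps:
E(X) = 155/78 (E(X) = 2 + (⅙)/(-13) = 2 + (⅙)*(-1/13) = 2 - 1/78 = 155/78)
z = 51529 (z = (257 + (-2 - 28))² = (257 - 30)² = 227² = 51529)
c = -31/6397716 (c = (155/78)/(-410110) = (155/78)*(-1/410110) = -31/6397716 ≈ -4.8455e-6)
z - c = 51529 - 1*(-31/6397716) = 51529 + 31/6397716 = 329667907795/6397716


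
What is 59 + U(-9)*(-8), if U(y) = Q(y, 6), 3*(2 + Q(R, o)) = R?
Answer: 99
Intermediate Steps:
Q(R, o) = -2 + R/3
U(y) = -2 + y/3
59 + U(-9)*(-8) = 59 + (-2 + (⅓)*(-9))*(-8) = 59 + (-2 - 3)*(-8) = 59 - 5*(-8) = 59 + 40 = 99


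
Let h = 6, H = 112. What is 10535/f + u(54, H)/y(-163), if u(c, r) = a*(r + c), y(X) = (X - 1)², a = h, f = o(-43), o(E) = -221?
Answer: -70782311/1486004 ≈ -47.633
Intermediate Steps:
f = -221
a = 6
y(X) = (-1 + X)²
u(c, r) = 6*c + 6*r (u(c, r) = 6*(r + c) = 6*(c + r) = 6*c + 6*r)
10535/f + u(54, H)/y(-163) = 10535/(-221) + (6*54 + 6*112)/((-1 - 163)²) = 10535*(-1/221) + (324 + 672)/((-164)²) = -10535/221 + 996/26896 = -10535/221 + 996*(1/26896) = -10535/221 + 249/6724 = -70782311/1486004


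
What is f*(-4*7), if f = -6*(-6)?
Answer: -1008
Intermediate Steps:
f = 36
f*(-4*7) = 36*(-4*7) = 36*(-28) = -1008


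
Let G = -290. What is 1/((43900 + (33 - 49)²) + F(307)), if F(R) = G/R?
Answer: 307/13555602 ≈ 2.2647e-5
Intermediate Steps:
F(R) = -290/R
1/((43900 + (33 - 49)²) + F(307)) = 1/((43900 + (33 - 49)²) - 290/307) = 1/((43900 + (-16)²) - 290*1/307) = 1/((43900 + 256) - 290/307) = 1/(44156 - 290/307) = 1/(13555602/307) = 307/13555602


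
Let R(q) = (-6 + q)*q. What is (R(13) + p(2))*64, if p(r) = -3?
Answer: 5632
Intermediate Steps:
R(q) = q*(-6 + q)
(R(13) + p(2))*64 = (13*(-6 + 13) - 3)*64 = (13*7 - 3)*64 = (91 - 3)*64 = 88*64 = 5632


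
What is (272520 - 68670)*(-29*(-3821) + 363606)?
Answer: 96709497750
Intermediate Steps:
(272520 - 68670)*(-29*(-3821) + 363606) = 203850*(110809 + 363606) = 203850*474415 = 96709497750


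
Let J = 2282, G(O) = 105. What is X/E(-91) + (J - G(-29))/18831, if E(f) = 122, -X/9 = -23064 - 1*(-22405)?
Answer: 111952255/2297382 ≈ 48.730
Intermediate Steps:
X = 5931 (X = -9*(-23064 - 1*(-22405)) = -9*(-23064 + 22405) = -9*(-659) = 5931)
X/E(-91) + (J - G(-29))/18831 = 5931/122 + (2282 - 1*105)/18831 = 5931*(1/122) + (2282 - 105)*(1/18831) = 5931/122 + 2177*(1/18831) = 5931/122 + 2177/18831 = 111952255/2297382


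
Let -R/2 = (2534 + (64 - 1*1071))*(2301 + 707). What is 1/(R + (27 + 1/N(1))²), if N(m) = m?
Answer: -1/9185648 ≈ -1.0887e-7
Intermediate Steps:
R = -9186432 (R = -2*(2534 + (64 - 1*1071))*(2301 + 707) = -2*(2534 + (64 - 1071))*3008 = -2*(2534 - 1007)*3008 = -3054*3008 = -2*4593216 = -9186432)
1/(R + (27 + 1/N(1))²) = 1/(-9186432 + (27 + 1/1)²) = 1/(-9186432 + (27 + 1)²) = 1/(-9186432 + 28²) = 1/(-9186432 + 784) = 1/(-9185648) = -1/9185648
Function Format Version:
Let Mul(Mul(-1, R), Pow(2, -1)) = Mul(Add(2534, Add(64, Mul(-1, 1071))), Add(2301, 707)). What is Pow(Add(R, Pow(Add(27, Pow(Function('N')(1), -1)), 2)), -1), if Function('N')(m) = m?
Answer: Rational(-1, 9185648) ≈ -1.0887e-7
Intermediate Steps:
R = -9186432 (R = Mul(-2, Mul(Add(2534, Add(64, Mul(-1, 1071))), Add(2301, 707))) = Mul(-2, Mul(Add(2534, Add(64, -1071)), 3008)) = Mul(-2, Mul(Add(2534, -1007), 3008)) = Mul(-2, Mul(1527, 3008)) = Mul(-2, 4593216) = -9186432)
Pow(Add(R, Pow(Add(27, Pow(Function('N')(1), -1)), 2)), -1) = Pow(Add(-9186432, Pow(Add(27, Pow(1, -1)), 2)), -1) = Pow(Add(-9186432, Pow(Add(27, 1), 2)), -1) = Pow(Add(-9186432, Pow(28, 2)), -1) = Pow(Add(-9186432, 784), -1) = Pow(-9185648, -1) = Rational(-1, 9185648)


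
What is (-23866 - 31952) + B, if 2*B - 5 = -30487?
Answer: -71059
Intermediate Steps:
B = -15241 (B = 5/2 + (½)*(-30487) = 5/2 - 30487/2 = -15241)
(-23866 - 31952) + B = (-23866 - 31952) - 15241 = -55818 - 15241 = -71059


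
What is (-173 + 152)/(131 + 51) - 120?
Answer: -3123/26 ≈ -120.12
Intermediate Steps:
(-173 + 152)/(131 + 51) - 120 = -21/182 - 120 = -21*1/182 - 120 = -3/26 - 120 = -3123/26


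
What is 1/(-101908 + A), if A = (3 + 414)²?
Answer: 1/71981 ≈ 1.3893e-5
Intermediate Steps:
A = 173889 (A = 417² = 173889)
1/(-101908 + A) = 1/(-101908 + 173889) = 1/71981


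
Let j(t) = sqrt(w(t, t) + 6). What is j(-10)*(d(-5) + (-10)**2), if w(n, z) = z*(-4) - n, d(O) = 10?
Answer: 220*sqrt(14) ≈ 823.17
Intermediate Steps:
w(n, z) = -n - 4*z (w(n, z) = -4*z - n = -n - 4*z)
j(t) = sqrt(6 - 5*t) (j(t) = sqrt((-t - 4*t) + 6) = sqrt(-5*t + 6) = sqrt(6 - 5*t))
j(-10)*(d(-5) + (-10)**2) = sqrt(6 - 5*(-10))*(10 + (-10)**2) = sqrt(6 + 50)*(10 + 100) = sqrt(56)*110 = (2*sqrt(14))*110 = 220*sqrt(14)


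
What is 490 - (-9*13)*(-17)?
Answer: -1499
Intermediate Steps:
490 - (-9*13)*(-17) = 490 - (-117)*(-17) = 490 - 1*1989 = 490 - 1989 = -1499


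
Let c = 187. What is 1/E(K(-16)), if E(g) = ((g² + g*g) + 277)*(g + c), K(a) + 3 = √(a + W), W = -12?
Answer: I/(2*(1969*√7 + 22156*I)) ≈ 2.1385e-5 + 5.0282e-6*I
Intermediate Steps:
K(a) = -3 + √(-12 + a) (K(a) = -3 + √(a - 12) = -3 + √(-12 + a))
E(g) = (187 + g)*(277 + 2*g²) (E(g) = ((g² + g*g) + 277)*(g + 187) = ((g² + g²) + 277)*(187 + g) = (2*g² + 277)*(187 + g) = (277 + 2*g²)*(187 + g) = (187 + g)*(277 + 2*g²))
1/E(K(-16)) = 1/(51799 + 2*(-3 + √(-12 - 16))³ + 277*(-3 + √(-12 - 16)) + 374*(-3 + √(-12 - 16))²) = 1/(51799 + 2*(-3 + √(-28))³ + 277*(-3 + √(-28)) + 374*(-3 + √(-28))²) = 1/(51799 + 2*(-3 + 2*I*√7)³ + 277*(-3 + 2*I*√7) + 374*(-3 + 2*I*√7)²) = 1/(51799 + 2*(-3 + 2*I*√7)³ + (-831 + 554*I*√7) + 374*(-3 + 2*I*√7)²) = 1/(50968 + 2*(-3 + 2*I*√7)³ + 374*(-3 + 2*I*√7)² + 554*I*√7)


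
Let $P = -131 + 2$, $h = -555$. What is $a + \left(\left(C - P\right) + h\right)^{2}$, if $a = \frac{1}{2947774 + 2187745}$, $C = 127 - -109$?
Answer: $\frac{185392235901}{5135519} \approx 36100.0$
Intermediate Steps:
$C = 236$ ($C = 127 + 109 = 236$)
$P = -129$
$a = \frac{1}{5135519} \approx 1.9472 \cdot 10^{-7}$
$a + \left(\left(C - P\right) + h\right)^{2} = \frac{1}{5135519} + \left(\left(236 - -129\right) - 555\right)^{2} = \frac{1}{5135519} + \left(\left(236 + 129\right) - 555\right)^{2} = \frac{1}{5135519} + \left(365 - 555\right)^{2} = \frac{1}{5135519} + \left(-190\right)^{2} = \frac{1}{5135519} + 36100 = \frac{185392235901}{5135519}$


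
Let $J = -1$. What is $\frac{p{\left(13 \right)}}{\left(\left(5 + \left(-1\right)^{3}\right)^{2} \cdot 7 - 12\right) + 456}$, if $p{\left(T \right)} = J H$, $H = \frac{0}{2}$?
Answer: $0$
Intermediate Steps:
$H = 0$ ($H = 0 \cdot \frac{1}{2} = 0$)
$p{\left(T \right)} = 0$ ($p{\left(T \right)} = \left(-1\right) 0 = 0$)
$\frac{p{\left(13 \right)}}{\left(\left(5 + \left(-1\right)^{3}\right)^{2} \cdot 7 - 12\right) + 456} = \frac{0}{\left(\left(5 + \left(-1\right)^{3}\right)^{2} \cdot 7 - 12\right) + 456} = \frac{0}{\left(\left(5 - 1\right)^{2} \cdot 7 - 12\right) + 456} = \frac{0}{\left(4^{2} \cdot 7 - 12\right) + 456} = \frac{0}{\left(16 \cdot 7 - 12\right) + 456} = \frac{0}{\left(112 - 12\right) + 456} = \frac{0}{100 + 456} = \frac{0}{556} = 0 \cdot \frac{1}{556} = 0$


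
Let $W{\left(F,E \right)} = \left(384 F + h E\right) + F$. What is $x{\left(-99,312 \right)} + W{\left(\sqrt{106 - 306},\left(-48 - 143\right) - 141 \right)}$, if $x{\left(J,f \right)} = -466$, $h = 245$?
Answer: $-81806 + 3850 i \sqrt{2} \approx -81806.0 + 5444.7 i$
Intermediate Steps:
$W{\left(F,E \right)} = 245 E + 385 F$ ($W{\left(F,E \right)} = \left(384 F + 245 E\right) + F = \left(245 E + 384 F\right) + F = 245 E + 385 F$)
$x{\left(-99,312 \right)} + W{\left(\sqrt{106 - 306},\left(-48 - 143\right) - 141 \right)} = -466 + \left(245 \left(\left(-48 - 143\right) - 141\right) + 385 \sqrt{106 - 306}\right) = -466 + \left(245 \left(-191 - 141\right) + 385 \sqrt{-200}\right) = -466 + \left(245 \left(-332\right) + 385 \cdot 10 i \sqrt{2}\right) = -466 - \left(81340 - 3850 i \sqrt{2}\right) = -81806 + 3850 i \sqrt{2}$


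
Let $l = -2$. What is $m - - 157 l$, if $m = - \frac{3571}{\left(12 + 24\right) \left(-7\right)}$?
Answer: $- \frac{75557}{252} \approx -299.83$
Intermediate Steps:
$m = \frac{3571}{252}$ ($m = - \frac{3571}{36 \left(-7\right)} = - \frac{3571}{-252} = \left(-3571\right) \left(- \frac{1}{252}\right) = \frac{3571}{252} \approx 14.171$)
$m - - 157 l = \frac{3571}{252} - \left(-157\right) \left(-2\right) = \frac{3571}{252} - 314 = - \frac{75557}{252}$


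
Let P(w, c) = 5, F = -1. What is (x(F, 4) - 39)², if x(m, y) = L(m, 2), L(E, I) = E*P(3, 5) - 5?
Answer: 2401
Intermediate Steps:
L(E, I) = -5 + 5*E (L(E, I) = E*5 - 5 = 5*E - 5 = -5 + 5*E)
x(m, y) = -5 + 5*m
(x(F, 4) - 39)² = ((-5 + 5*(-1)) - 39)² = ((-5 - 5) - 39)² = (-10 - 39)² = (-49)² = 2401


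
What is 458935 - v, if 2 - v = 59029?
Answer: 517962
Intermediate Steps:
v = -59027 (v = 2 - 1*59029 = 2 - 59029 = -59027)
458935 - v = 458935 - 1*(-59027) = 458935 + 59027 = 517962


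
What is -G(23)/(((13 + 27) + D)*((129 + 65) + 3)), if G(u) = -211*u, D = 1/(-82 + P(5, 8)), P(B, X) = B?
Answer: 373681/606563 ≈ 0.61606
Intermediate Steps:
D = -1/77 (D = 1/(-82 + 5) = 1/(-77) = -1/77 ≈ -0.012987)
-G(23)/(((13 + 27) + D)*((129 + 65) + 3)) = -(-211*23)/(((13 + 27) - 1/77)*((129 + 65) + 3)) = -(-4853)/((40 - 1/77)*(194 + 3)) = -(-4853)/((3079/77)*197) = -(-4853)/606563/77 = -(-4853)*77/606563 = -1*(-373681/606563) = 373681/606563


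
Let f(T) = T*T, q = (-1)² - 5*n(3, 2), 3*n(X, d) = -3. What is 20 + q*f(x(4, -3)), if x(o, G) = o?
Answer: 116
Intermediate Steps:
n(X, d) = -1 (n(X, d) = (⅓)*(-3) = -1)
q = 6 (q = (-1)² - 5*(-1) = 1 + 5 = 6)
f(T) = T²
20 + q*f(x(4, -3)) = 20 + 6*4² = 20 + 6*16 = 20 + 96 = 116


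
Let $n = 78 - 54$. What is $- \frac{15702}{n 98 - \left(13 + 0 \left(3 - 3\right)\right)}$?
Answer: $- \frac{15702}{2339} \approx -6.7131$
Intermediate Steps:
$n = 24$
$- \frac{15702}{n 98 - \left(13 + 0 \left(3 - 3\right)\right)} = - \frac{15702}{24 \cdot 98 - \left(13 + 0 \left(3 - 3\right)\right)} = - \frac{15702}{2352 + \left(-13 + 0 \cdot 0\right)} = - \frac{15702}{2352 + \left(-13 + 0\right)} = - \frac{15702}{2352 - 13} = - \frac{15702}{2339}$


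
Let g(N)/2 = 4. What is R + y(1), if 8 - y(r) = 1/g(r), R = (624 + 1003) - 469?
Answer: 9327/8 ≈ 1165.9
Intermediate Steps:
g(N) = 8 (g(N) = 2*4 = 8)
R = 1158 (R = 1627 - 469 = 1158)
y(r) = 63/8 (y(r) = 8 - 1/8 = 8 - 1*⅛ = 8 - ⅛ = 63/8)
R + y(1) = 1158 + 63/8 = 9327/8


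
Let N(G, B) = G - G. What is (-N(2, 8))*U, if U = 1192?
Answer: 0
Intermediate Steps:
N(G, B) = 0
(-N(2, 8))*U = -1*0*1192 = 0*1192 = 0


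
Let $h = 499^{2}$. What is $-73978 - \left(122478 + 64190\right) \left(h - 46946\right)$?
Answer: $-37717276718$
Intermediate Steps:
$h = 249001$
$-73978 - \left(122478 + 64190\right) \left(h - 46946\right) = -73978 - \left(122478 + 64190\right) \left(249001 - 46946\right) = -73978 - 186668 \cdot 202055 = -73978 - 37717202740 = -37717276718$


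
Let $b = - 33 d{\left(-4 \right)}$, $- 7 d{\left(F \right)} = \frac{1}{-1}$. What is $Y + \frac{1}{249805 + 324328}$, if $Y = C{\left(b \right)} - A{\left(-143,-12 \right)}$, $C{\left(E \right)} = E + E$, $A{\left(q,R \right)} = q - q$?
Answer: $- \frac{5413253}{574133} \approx -9.4286$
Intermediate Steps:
$d{\left(F \right)} = \frac{1}{7}$ ($d{\left(F \right)} = - \frac{1}{7 \left(-1\right)} = \left(- \frac{1}{7}\right) \left(-1\right) = \frac{1}{7}$)
$A{\left(q,R \right)} = 0$
$b = - \frac{33}{7}$ ($b = \left(-33\right) \frac{1}{7} = - \frac{33}{7} \approx -4.7143$)
$C{\left(E \right)} = 2 E$
$Y = - \frac{66}{7}$ ($Y = 2 \left(- \frac{33}{7}\right) - 0 = - \frac{66}{7} + 0 = - \frac{66}{7} \approx -9.4286$)
$Y + \frac{1}{249805 + 324328} = - \frac{66}{7} + \frac{1}{249805 + 324328} = - \frac{66}{7} + \frac{1}{574133} = - \frac{5413253}{574133}$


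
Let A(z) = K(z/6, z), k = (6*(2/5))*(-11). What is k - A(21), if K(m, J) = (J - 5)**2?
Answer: -1412/5 ≈ -282.40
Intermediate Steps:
k = -132/5 (k = (6*(2*(1/5)))*(-11) = (6*(2/5))*(-11) = (12/5)*(-11) = -132/5 ≈ -26.400)
K(m, J) = (-5 + J)**2
A(z) = (-5 + z)**2
k - A(21) = -132/5 - (-5 + 21)**2 = -132/5 - 1*16**2 = -132/5 - 1*256 = -132/5 - 256 = -1412/5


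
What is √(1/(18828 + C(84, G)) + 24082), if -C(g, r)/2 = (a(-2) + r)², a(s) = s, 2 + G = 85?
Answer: √87119140162/1902 ≈ 155.18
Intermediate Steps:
G = 83 (G = -2 + 85 = 83)
C(g, r) = -2*(-2 + r)²
√(1/(18828 + C(84, G)) + 24082) = √(1/(18828 - 2*(-2 + 83)²) + 24082) = √(1/(18828 - 2*81²) + 24082) = √(1/(18828 - 2*6561) + 24082) = √(1/(18828 - 13122) + 24082) = √(1/5706 + 24082) = √(137411893/5706) = √87119140162/1902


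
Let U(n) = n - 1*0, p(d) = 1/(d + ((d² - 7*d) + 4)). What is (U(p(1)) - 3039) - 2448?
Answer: -5488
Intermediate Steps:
p(d) = 1/(4 + d² - 6*d) (p(d) = 1/(d + (4 + d² - 7*d)) = 1/(4 + d² - 6*d))
U(n) = n (U(n) = n + 0 = n)
(U(p(1)) - 3039) - 2448 = (1/(4 + 1² - 6*1) - 3039) - 2448 = (1/(4 + 1 - 6) - 3039) - 2448 = (1/(-1) - 3039) - 2448 = (-1 - 3039) - 2448 = -3040 - 2448 = -5488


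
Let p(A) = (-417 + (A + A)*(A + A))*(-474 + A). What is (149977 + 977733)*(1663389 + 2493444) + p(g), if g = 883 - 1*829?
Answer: 4687697418690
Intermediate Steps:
g = 54 (g = 883 - 829 = 54)
p(A) = (-474 + A)*(-417 + 4*A**2) (p(A) = (-417 + (2*A)*(2*A))*(-474 + A) = (-417 + 4*A**2)*(-474 + A) = (-474 + A)*(-417 + 4*A**2))
(149977 + 977733)*(1663389 + 2493444) + p(g) = (149977 + 977733)*(1663389 + 2493444) + (197658 - 1896*54**2 - 417*54 + 4*54**3) = 1127710*4156833 + (197658 - 1896*2916 - 22518 + 4*157464) = 4687702142430 + (197658 - 5528736 - 22518 + 629856) = 4687702142430 - 4723740 = 4687697418690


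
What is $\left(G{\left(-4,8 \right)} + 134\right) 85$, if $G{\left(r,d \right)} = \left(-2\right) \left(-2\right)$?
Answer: $11730$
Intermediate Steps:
$G{\left(r,d \right)} = 4$
$\left(G{\left(-4,8 \right)} + 134\right) 85 = \left(4 + 134\right) 85 = 138 \cdot 85 = 11730$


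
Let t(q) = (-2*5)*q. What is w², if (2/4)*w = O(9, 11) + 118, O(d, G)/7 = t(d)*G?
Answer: 185613376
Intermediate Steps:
t(q) = -10*q
O(d, G) = -70*G*d (O(d, G) = 7*((-10*d)*G) = 7*(-10*G*d) = -70*G*d)
w = -13624 (w = 2*(-70*11*9 + 118) = 2*(-6930 + 118) = 2*(-6812) = -13624)
w² = (-13624)² = 185613376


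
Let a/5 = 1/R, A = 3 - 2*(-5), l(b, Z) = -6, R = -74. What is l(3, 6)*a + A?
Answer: 496/37 ≈ 13.405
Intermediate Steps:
A = 13 (A = 3 + 10 = 13)
a = -5/74 (a = 5/(-74) = 5*(-1/74) = -5/74 ≈ -0.067568)
l(3, 6)*a + A = -6*(-5/74) + 13 = 15/37 + 13 = 496/37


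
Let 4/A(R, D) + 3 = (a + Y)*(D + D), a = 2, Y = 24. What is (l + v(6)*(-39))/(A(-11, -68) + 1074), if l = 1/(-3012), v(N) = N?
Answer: -2494319051/11448256584 ≈ -0.21788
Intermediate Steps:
l = -1/3012 ≈ -0.00033201
A(R, D) = 4/(-3 + 52*D) (A(R, D) = 4/(-3 + (2 + 24)*(D + D)) = 4/(-3 + 26*(2*D)) = 4/(-3 + 52*D))
(l + v(6)*(-39))/(A(-11, -68) + 1074) = (-1/3012 + 6*(-39))/(4/(-3 + 52*(-68)) + 1074) = (-1/3012 - 234)/(4/(-3 - 3536) + 1074) = -704809/(3012*(4/(-3539) + 1074)) = -704809/(3012*(4*(-1/3539) + 1074)) = -704809/(3012*(-4/3539 + 1074)) = -704809/(3012*3800882/3539) = -704809/3012*3539/3800882 = -2494319051/11448256584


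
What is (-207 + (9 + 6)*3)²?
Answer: 26244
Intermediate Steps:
(-207 + (9 + 6)*3)² = (-207 + 15*3)² = (-207 + 45)² = (-162)² = 26244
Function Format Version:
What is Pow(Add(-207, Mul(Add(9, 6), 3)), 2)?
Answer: 26244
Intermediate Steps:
Pow(Add(-207, Mul(Add(9, 6), 3)), 2) = Pow(Add(-207, Mul(15, 3)), 2) = Pow(Add(-207, 45), 2) = Pow(-162, 2) = 26244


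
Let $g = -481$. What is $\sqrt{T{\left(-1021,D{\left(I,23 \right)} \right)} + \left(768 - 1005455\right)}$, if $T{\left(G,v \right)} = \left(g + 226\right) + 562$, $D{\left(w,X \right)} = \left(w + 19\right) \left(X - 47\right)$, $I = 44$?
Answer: $2 i \sqrt{251095} \approx 1002.2 i$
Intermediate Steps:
$D{\left(w,X \right)} = \left(-47 + X\right) \left(19 + w\right)$ ($D{\left(w,X \right)} = \left(19 + w\right) \left(-47 + X\right) = \left(-47 + X\right) \left(19 + w\right)$)
$T{\left(G,v \right)} = 307$ ($T{\left(G,v \right)} = \left(-481 + 226\right) + 562 = -255 + 562 = 307$)
$\sqrt{T{\left(-1021,D{\left(I,23 \right)} \right)} + \left(768 - 1005455\right)} = \sqrt{307 + \left(768 - 1005455\right)} = \sqrt{307 - 1004687} = \sqrt{-1004380} = 2 i \sqrt{251095}$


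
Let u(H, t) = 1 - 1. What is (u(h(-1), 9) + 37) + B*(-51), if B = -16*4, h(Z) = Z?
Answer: 3301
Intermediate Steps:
u(H, t) = 0
B = -64
(u(h(-1), 9) + 37) + B*(-51) = (0 + 37) - 64*(-51) = 37 + 3264 = 3301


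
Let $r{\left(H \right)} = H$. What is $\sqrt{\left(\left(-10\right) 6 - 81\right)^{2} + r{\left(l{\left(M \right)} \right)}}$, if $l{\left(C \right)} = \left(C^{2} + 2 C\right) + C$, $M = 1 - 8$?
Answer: $\sqrt{19909} \approx 141.1$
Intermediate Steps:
$M = -7$ ($M = 1 - 8 = -7$)
$l{\left(C \right)} = C^{2} + 3 C$
$\sqrt{\left(\left(-10\right) 6 - 81\right)^{2} + r{\left(l{\left(M \right)} \right)}} = \sqrt{\left(\left(-10\right) 6 - 81\right)^{2} - 7 \left(3 - 7\right)} = \sqrt{\left(-60 - 81\right)^{2} - -28} = \sqrt{\left(-141\right)^{2} + 28} = \sqrt{19881 + 28} = \sqrt{19909}$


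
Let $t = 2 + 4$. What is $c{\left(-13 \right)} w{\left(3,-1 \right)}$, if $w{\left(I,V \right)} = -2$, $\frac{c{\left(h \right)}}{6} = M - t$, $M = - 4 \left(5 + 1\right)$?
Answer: $360$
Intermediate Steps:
$t = 6$
$M = -24$ ($M = \left(-4\right) 6 = -24$)
$c{\left(h \right)} = -180$ ($c{\left(h \right)} = 6 \left(-24 - 6\right) = 6 \left(-30\right) = -180$)
$c{\left(-13 \right)} w{\left(3,-1 \right)} = \left(-180\right) \left(-2\right) = 360$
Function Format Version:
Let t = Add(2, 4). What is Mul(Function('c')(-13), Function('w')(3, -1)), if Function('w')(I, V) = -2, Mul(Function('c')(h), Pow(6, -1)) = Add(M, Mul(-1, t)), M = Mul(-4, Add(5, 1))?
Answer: 360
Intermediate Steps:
t = 6
M = -24 (M = Mul(-4, 6) = -24)
Function('c')(h) = -180 (Function('c')(h) = Mul(6, Add(-24, Mul(-1, 6))) = Mul(6, Add(-24, -6)) = Mul(6, -30) = -180)
Mul(Function('c')(-13), Function('w')(3, -1)) = Mul(-180, -2) = 360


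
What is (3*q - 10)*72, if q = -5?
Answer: -1800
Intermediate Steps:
(3*q - 10)*72 = (3*(-5) - 10)*72 = (-15 - 10)*72 = -25*72 = -1800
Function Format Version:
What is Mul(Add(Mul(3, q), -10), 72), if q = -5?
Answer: -1800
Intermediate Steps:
Mul(Add(Mul(3, q), -10), 72) = Mul(Add(Mul(3, -5), -10), 72) = Mul(Add(-15, -10), 72) = Mul(-25, 72) = -1800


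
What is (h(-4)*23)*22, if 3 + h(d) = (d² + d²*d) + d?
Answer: -27830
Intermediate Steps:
h(d) = -3 + d + d² + d³ (h(d) = -3 + ((d² + d²*d) + d) = -3 + ((d² + d³) + d) = -3 + (d + d² + d³) = -3 + d + d² + d³)
(h(-4)*23)*22 = ((-3 - 4 + (-4)² + (-4)³)*23)*22 = ((-3 - 4 + 16 - 64)*23)*22 = -55*23*22 = -1265*22 = -27830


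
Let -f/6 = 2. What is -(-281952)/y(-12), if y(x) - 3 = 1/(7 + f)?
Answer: 704880/7 ≈ 1.0070e+5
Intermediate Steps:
f = -12 (f = -6*2 = -12)
y(x) = 14/5 (y(x) = 3 + 1/(7 - 12) = 3 + 1/(-5) = 3 - ⅕ = 14/5)
-(-281952)/y(-12) = -(-281952)/14/5 = -(-281952)*5/14 = -1056*(-1335/14) = 704880/7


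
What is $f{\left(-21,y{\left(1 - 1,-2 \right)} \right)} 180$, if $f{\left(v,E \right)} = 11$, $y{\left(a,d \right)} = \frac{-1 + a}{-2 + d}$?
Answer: $1980$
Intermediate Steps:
$y{\left(a,d \right)} = \frac{-1 + a}{-2 + d}$
$f{\left(-21,y{\left(1 - 1,-2 \right)} \right)} 180 = 11 \cdot 180 = 1980$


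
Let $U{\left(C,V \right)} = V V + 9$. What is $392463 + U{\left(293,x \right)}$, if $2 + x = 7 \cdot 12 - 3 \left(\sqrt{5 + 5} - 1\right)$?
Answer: $399787 - 510 \sqrt{10} \approx 3.9817 \cdot 10^{5}$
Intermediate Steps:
$x = 85 - 3 \sqrt{10}$ ($x = -2 + \left(7 \cdot 12 - 3 \left(\sqrt{5 + 5} - 1\right)\right) = -2 + \left(84 - 3 \left(\sqrt{10} - 1\right)\right) = -2 + \left(84 - 3 \left(-1 + \sqrt{10}\right)\right) = -2 + \left(84 + \left(3 - 3 \sqrt{10}\right)\right) = -2 + \left(87 - 3 \sqrt{10}\right) = 85 - 3 \sqrt{10} \approx 75.513$)
$U{\left(C,V \right)} = 9 + V^{2}$ ($U{\left(C,V \right)} = V^{2} + 9 = 9 + V^{2}$)
$392463 + U{\left(293,x \right)} = 392463 + \left(9 + \left(85 - 3 \sqrt{10}\right)^{2}\right) = 392472 + \left(85 - 3 \sqrt{10}\right)^{2}$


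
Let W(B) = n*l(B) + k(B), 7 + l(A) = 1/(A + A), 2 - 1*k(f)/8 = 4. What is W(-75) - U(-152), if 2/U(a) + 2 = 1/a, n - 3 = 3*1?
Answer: -86991/1525 ≈ -57.043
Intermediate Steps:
n = 6 (n = 3 + 3*1 = 3 + 3 = 6)
U(a) = 2/(-2 + 1/a)
k(f) = -16 (k(f) = 16 - 8*4 = 16 - 32 = -16)
l(A) = -7 + 1/(2*A) (l(A) = -7 + 1/(A + A) = -7 + 1/(2*A))
W(B) = -58 + 3/B (W(B) = 6*(-7 + 1/(2*B)) - 16 = (-42 + 3/B) - 16 = -58 + 3/B)
W(-75) - U(-152) = (-58 + 3/(-75)) - (-2)*(-152)/(-1 + 2*(-152)) = (-58 + 3*(-1/75)) - (-2)*(-152)/(-1 - 304) = (-58 - 1/25) - (-2)*(-152)/(-305) = -1451/25 - (-2)*(-152)*(-1)/305 = -1451/25 - 1*(-304/305) = -1451/25 + 304/305 = -86991/1525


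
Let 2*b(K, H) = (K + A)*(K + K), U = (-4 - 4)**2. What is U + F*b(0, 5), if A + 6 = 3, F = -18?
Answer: 64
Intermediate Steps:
A = -3 (A = -6 + 3 = -3)
U = 64 (U = (-8)**2 = 64)
b(K, H) = K*(-3 + K) (b(K, H) = ((K - 3)*(K + K))/2 = ((-3 + K)*(2*K))/2 = (2*K*(-3 + K))/2 = K*(-3 + K))
U + F*b(0, 5) = 64 - 0*(-3 + 0) = 64 - 0*(-3) = 64 - 18*0 = 64 + 0 = 64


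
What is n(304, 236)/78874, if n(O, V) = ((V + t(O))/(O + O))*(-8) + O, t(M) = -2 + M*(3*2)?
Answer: 10523/2997212 ≈ 0.0035109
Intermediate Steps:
t(M) = -2 + 6*M (t(M) = -2 + M*6 = -2 + 6*M)
n(O, V) = O - 4*(-2 + V + 6*O)/O (n(O, V) = ((V + (-2 + 6*O))/(O + O))*(-8) + O = ((-2 + V + 6*O)/((2*O)))*(-8) + O = ((-2 + V + 6*O)*(1/(2*O)))*(-8) + O = ((-2 + V + 6*O)/(2*O))*(-8) + O = -4*(-2 + V + 6*O)/O + O = O - 4*(-2 + V + 6*O)/O)
n(304, 236)/78874 = (-24 + 304 + 8/304 - 4*236/304)/78874 = (-24 + 304 + 8*(1/304) - 4*236*1/304)*(1/78874) = (-24 + 304 + 1/38 - 59/19)*(1/78874) = (10523/38)*(1/78874) = 10523/2997212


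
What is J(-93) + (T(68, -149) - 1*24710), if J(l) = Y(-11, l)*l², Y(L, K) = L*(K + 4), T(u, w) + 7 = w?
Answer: 8442505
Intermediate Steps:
T(u, w) = -7 + w
Y(L, K) = L*(4 + K)
J(l) = l²*(-44 - 11*l) (J(l) = (-11*(4 + l))*l² = (-44 - 11*l)*l² = l²*(-44 - 11*l))
J(-93) + (T(68, -149) - 1*24710) = 11*(-93)²*(-4 - 1*(-93)) + ((-7 - 149) - 1*24710) = 11*8649*(-4 + 93) + (-156 - 24710) = 11*8649*89 - 24866 = 8467371 - 24866 = 8442505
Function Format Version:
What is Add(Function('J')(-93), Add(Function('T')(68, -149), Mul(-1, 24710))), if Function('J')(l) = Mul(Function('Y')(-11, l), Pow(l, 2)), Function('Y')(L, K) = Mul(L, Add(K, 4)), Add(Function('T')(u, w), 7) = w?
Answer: 8442505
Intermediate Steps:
Function('T')(u, w) = Add(-7, w)
Function('Y')(L, K) = Mul(L, Add(4, K))
Function('J')(l) = Mul(Pow(l, 2), Add(-44, Mul(-11, l))) (Function('J')(l) = Mul(Mul(-11, Add(4, l)), Pow(l, 2)) = Mul(Add(-44, Mul(-11, l)), Pow(l, 2)) = Mul(Pow(l, 2), Add(-44, Mul(-11, l))))
Add(Function('J')(-93), Add(Function('T')(68, -149), Mul(-1, 24710))) = Add(Mul(11, Pow(-93, 2), Add(-4, Mul(-1, -93))), Add(Add(-7, -149), Mul(-1, 24710))) = Add(Mul(11, 8649, Add(-4, 93)), Add(-156, -24710)) = Add(Mul(11, 8649, 89), -24866) = Add(8467371, -24866) = 8442505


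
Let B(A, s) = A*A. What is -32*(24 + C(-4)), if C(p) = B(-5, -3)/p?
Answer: -568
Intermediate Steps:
B(A, s) = A**2
C(p) = 25/p (C(p) = (-5)**2/p = 25/p)
-32*(24 + C(-4)) = -32*(24 + 25/(-4)) = -32*(24 + 25*(-1/4)) = -32*(24 - 25/4) = -32*71/4 = -568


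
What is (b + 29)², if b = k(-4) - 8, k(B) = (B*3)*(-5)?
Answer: 6561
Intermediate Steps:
k(B) = -15*B (k(B) = (3*B)*(-5) = -15*B)
b = 52 (b = -15*(-4) - 8 = 60 - 8 = 52)
(b + 29)² = (52 + 29)² = 81² = 6561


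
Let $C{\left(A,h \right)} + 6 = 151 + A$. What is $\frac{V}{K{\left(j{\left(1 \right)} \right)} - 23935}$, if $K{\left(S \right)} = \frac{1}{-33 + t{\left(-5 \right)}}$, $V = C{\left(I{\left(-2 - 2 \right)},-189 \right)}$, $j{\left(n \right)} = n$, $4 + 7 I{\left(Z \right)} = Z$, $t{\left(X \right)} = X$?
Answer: $- \frac{38266}{6366717} \approx -0.0060103$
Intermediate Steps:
$I{\left(Z \right)} = - \frac{4}{7} + \frac{Z}{7}$
$C{\left(A,h \right)} = 145 + A$ ($C{\left(A,h \right)} = -6 + \left(151 + A\right) = 145 + A$)
$V = \frac{1007}{7}$ ($V = 145 - \left(\frac{4}{7} - \frac{-2 - 2}{7}\right) = 145 + \left(- \frac{4}{7} + \frac{1}{7} \left(-4\right)\right) = 145 - \frac{8}{7} = \frac{1007}{7} \approx 143.86$)
$K{\left(S \right)} = - \frac{1}{38}$ ($K{\left(S \right)} = \frac{1}{-33 - 5} = \frac{1}{-38} = - \frac{1}{38}$)
$\frac{V}{K{\left(j{\left(1 \right)} \right)} - 23935} = \frac{1007}{7 \left(- \frac{1}{38} - 23935\right)} = \frac{1007}{7 \left(- \frac{909531}{38}\right)} = \frac{1007}{7} \left(- \frac{38}{909531}\right) = - \frac{38266}{6366717}$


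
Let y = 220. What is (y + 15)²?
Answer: 55225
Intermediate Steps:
(y + 15)² = (220 + 15)² = 235² = 55225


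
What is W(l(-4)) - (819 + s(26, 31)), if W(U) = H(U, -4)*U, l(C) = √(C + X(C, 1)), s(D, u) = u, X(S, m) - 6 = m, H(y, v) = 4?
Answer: -850 + 4*√3 ≈ -843.07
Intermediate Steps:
X(S, m) = 6 + m
l(C) = √(7 + C) (l(C) = √(C + (6 + 1)) = √(C + 7) = √(7 + C))
W(U) = 4*U
W(l(-4)) - (819 + s(26, 31)) = 4*√(7 - 4) - (819 + 31) = 4*√3 - 1*850 = 4*√3 - 850 = -850 + 4*√3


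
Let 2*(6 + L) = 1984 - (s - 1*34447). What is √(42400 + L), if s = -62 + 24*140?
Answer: √235842/2 ≈ 242.82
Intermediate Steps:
s = 3298 (s = -62 + 3360 = 3298)
L = 33121/2 (L = -6 + (1984 - (3298 - 1*34447))/2 = -6 + (1984 - (3298 - 34447))/2 = -6 + (1984 - 1*(-31149))/2 = -6 + (1984 + 31149)/2 = -6 + (½)*33133 = -6 + 33133/2 = 33121/2 ≈ 16561.)
√(42400 + L) = √(42400 + 33121/2) = √(117921/2) = √235842/2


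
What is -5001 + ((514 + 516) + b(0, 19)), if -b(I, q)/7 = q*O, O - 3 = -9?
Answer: -3173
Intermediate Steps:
O = -6 (O = 3 - 9 = -6)
b(I, q) = 42*q (b(I, q) = -7*q*(-6) = -(-42)*q = 42*q)
-5001 + ((514 + 516) + b(0, 19)) = -5001 + ((514 + 516) + 42*19) = -5001 + (1030 + 798) = -5001 + 1828 = -3173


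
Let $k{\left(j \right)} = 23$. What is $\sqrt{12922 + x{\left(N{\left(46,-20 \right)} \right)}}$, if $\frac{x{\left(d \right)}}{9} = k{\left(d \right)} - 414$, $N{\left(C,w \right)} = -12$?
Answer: $\sqrt{9403} \approx 96.969$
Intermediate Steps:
$x{\left(d \right)} = -3519$ ($x{\left(d \right)} = 9 \left(23 - 414\right) = 9 \left(-391\right) = -3519$)
$\sqrt{12922 + x{\left(N{\left(46,-20 \right)} \right)}} = \sqrt{12922 - 3519} = \sqrt{9403}$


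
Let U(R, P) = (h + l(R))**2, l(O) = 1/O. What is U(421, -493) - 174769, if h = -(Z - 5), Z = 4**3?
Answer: -30359306085/177241 ≈ -1.7129e+5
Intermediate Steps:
Z = 64
h = -59 (h = -(64 - 5) = -1*59 = -59)
U(R, P) = (-59 + 1/R)**2
U(421, -493) - 174769 = (-1 + 59*421)**2/421**2 - 174769 = (-1 + 24839)**2/177241 - 174769 = (1/177241)*24838**2 - 174769 = (1/177241)*616926244 - 174769 = 616926244/177241 - 174769 = -30359306085/177241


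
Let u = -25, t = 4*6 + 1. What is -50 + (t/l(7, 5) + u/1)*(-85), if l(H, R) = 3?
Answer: 4100/3 ≈ 1366.7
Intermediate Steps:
t = 25 (t = 24 + 1 = 25)
-50 + (t/l(7, 5) + u/1)*(-85) = -50 + (25/3 - 25/1)*(-85) = -50 + (25*(⅓) - 25*1)*(-85) = -50 + (25/3 - 25)*(-85) = -50 - 50/3*(-85) = -50 + 4250/3 = 4100/3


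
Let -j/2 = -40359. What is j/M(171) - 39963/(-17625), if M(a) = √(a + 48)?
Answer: 13321/5875 + 26906*√219/73 ≈ 5456.7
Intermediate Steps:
M(a) = √(48 + a)
j = 80718 (j = -2*(-40359) = 80718)
j/M(171) - 39963/(-17625) = 80718/(√(48 + 171)) - 39963/(-17625) = 80718/(√219) - 39963*(-1/17625) = 80718*(√219/219) + 13321/5875 = 26906*√219/73 + 13321/5875 = 13321/5875 + 26906*√219/73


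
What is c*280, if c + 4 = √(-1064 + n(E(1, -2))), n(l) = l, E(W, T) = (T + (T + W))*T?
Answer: -1120 + 6440*I*√2 ≈ -1120.0 + 9107.5*I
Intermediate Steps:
E(W, T) = T*(W + 2*T) (E(W, T) = (W + 2*T)*T = T*(W + 2*T))
c = -4 + 23*I*√2 (c = -4 + √(-1064 - 2*(1 + 2*(-2))) = -4 + √(-1064 - 2*(1 - 4)) = -4 + √(-1064 - 2*(-3)) = -4 + √(-1064 + 6) = -4 + √(-1058) = -4 + 23*I*√2 ≈ -4.0 + 32.527*I)
c*280 = (-4 + 23*I*√2)*280 = -1120 + 6440*I*√2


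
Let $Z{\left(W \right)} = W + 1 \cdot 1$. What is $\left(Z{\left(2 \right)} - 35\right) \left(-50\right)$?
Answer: $1600$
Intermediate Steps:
$Z{\left(W \right)} = 1 + W$ ($Z{\left(W \right)} = W + 1 = 1 + W$)
$\left(Z{\left(2 \right)} - 35\right) \left(-50\right) = \left(\left(1 + 2\right) - 35\right) \left(-50\right) = \left(3 - 35\right) \left(-50\right) = \left(-32\right) \left(-50\right) = 1600$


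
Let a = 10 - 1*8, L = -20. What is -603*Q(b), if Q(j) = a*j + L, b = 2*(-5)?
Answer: 24120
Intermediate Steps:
a = 2 (a = 10 - 8 = 2)
b = -10
Q(j) = -20 + 2*j (Q(j) = 2*j - 20 = -20 + 2*j)
-603*Q(b) = -603*(-20 + 2*(-10)) = -603*(-20 - 20) = -603*(-40) = 24120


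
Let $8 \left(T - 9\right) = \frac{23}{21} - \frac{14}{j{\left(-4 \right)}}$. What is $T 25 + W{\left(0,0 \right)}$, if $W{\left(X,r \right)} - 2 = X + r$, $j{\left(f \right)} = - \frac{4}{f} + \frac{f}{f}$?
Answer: $\frac{8759}{42} \approx 208.55$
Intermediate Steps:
$j{\left(f \right)} = 1 - \frac{4}{f}$ ($j{\left(f \right)} = - \frac{4}{f} + 1 = 1 - \frac{4}{f}$)
$W{\left(X,r \right)} = 2 + X + r$ ($W{\left(X,r \right)} = 2 + \left(X + r\right) = 2 + X + r$)
$T = \frac{347}{42}$ ($T = 9 + \frac{\frac{23}{21} - \frac{14}{\frac{1}{-4} \left(-4 - 4\right)}}{8} = 9 + \frac{23 \cdot \frac{1}{21} - \frac{14}{\left(- \frac{1}{4}\right) \left(-8\right)}}{8} = 9 + \frac{\frac{23}{21} - \frac{14}{2}}{8} = 9 + \frac{\frac{23}{21} - 7}{8} = 9 + \frac{1}{8} \left(- \frac{124}{21}\right) = 9 - \frac{31}{42} = \frac{347}{42} \approx 8.2619$)
$T 25 + W{\left(0,0 \right)} = \frac{347}{42} \cdot 25 + \left(2 + 0 + 0\right) = \frac{8675}{42} + 2 = \frac{8759}{42}$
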